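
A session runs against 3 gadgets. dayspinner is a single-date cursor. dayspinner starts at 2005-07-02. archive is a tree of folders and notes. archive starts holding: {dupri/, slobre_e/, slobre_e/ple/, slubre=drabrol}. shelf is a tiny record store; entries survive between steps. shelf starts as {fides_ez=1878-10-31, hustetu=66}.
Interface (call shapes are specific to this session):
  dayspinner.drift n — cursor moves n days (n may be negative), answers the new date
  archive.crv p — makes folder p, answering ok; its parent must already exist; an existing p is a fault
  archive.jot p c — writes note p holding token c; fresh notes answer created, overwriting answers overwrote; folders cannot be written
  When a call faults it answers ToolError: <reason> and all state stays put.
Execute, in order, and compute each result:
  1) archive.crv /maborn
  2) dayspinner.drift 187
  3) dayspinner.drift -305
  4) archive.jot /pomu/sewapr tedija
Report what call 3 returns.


Answer: 2005-03-06

Derivation:
Step: crv[p=/maborn]
Result: ok
Step: drift[n=187]
Result: 2006-01-05
Step: drift[n=-305]
Result: 2005-03-06
Step: jot[p=/pomu/sewapr; c=tedija]
Result: ToolError: no parent


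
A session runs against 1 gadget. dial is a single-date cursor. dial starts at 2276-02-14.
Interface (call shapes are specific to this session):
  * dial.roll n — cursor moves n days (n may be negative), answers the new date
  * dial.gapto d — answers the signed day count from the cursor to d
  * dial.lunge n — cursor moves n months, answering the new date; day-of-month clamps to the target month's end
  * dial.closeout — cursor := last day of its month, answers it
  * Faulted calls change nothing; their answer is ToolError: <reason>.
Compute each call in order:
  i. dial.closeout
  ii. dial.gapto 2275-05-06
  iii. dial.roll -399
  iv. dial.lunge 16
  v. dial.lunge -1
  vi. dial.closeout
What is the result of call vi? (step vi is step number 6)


Answer: 2276-04-30

Derivation:
-> dial.closeout()
<- 2276-02-29
-> dial.gapto(d=2275-05-06)
<- -299
-> dial.roll(n=-399)
<- 2275-01-26
-> dial.lunge(n=16)
<- 2276-05-26
-> dial.lunge(n=-1)
<- 2276-04-26
-> dial.closeout()
<- 2276-04-30


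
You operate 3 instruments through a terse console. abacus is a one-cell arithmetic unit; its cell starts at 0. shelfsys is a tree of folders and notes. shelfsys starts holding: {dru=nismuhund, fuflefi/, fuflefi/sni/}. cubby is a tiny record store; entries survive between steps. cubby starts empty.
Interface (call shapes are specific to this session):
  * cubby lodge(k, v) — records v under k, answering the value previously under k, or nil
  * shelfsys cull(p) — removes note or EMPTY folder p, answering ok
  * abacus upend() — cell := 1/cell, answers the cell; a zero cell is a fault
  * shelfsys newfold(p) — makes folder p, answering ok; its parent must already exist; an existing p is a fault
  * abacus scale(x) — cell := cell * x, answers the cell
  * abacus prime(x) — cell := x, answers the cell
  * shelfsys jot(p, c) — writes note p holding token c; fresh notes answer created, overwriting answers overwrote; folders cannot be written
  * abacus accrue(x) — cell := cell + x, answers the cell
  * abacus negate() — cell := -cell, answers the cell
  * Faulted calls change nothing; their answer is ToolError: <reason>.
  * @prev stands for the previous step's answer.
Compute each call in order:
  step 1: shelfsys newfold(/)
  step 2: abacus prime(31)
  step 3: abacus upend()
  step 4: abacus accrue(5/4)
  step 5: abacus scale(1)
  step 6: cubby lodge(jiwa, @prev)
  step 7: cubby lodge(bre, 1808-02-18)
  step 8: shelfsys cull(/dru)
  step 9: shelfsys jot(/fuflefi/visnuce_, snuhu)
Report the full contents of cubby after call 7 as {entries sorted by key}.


Now I run shelfsys newfold with p=/, — result: ToolError: exists.
Now I run abacus prime with x=31, and see 31.
Now I run abacus upend(), which returns 1/31.
Then abacus accrue with x=5/4, yielding 159/124.
I try abacus scale with x=1, — result: 159/124.
I call cubby lodge with k=jiwa, v=@prev, yielding nil.
I run cubby lodge with k=bre, v=1808-02-18, and see nil.
I use shelfsys cull with p=/dru, — result: ok.
Calling shelfsys jot with p=/fuflefi/visnuce_, c=snuhu, giving created.

Answer: {bre=1808-02-18, jiwa=159/124}


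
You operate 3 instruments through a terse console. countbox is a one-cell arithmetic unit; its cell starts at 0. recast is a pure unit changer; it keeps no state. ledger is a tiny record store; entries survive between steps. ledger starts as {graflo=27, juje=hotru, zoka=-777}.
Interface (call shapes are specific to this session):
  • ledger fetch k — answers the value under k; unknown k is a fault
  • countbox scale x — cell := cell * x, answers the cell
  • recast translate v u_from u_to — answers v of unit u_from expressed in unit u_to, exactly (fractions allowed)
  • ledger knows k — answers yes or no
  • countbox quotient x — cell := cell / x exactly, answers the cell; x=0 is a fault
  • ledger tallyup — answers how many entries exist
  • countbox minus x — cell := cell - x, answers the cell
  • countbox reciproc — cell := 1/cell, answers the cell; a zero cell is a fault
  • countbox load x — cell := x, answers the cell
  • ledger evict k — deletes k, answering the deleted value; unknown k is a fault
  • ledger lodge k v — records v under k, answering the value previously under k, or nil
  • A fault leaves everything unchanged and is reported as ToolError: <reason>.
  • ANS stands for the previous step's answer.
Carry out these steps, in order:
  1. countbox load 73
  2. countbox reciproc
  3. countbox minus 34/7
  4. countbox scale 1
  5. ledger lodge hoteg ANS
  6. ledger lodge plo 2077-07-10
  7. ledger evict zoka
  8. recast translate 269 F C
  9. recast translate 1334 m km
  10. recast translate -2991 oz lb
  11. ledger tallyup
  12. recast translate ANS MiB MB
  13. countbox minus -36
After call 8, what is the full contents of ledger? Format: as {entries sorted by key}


·→ countbox load(x=73)
·← 73
·→ countbox reciproc()
·← 1/73
·→ countbox minus(x=34/7)
·← -2475/511
·→ countbox scale(x=1)
·← -2475/511
·→ ledger lodge(k=hoteg, v=ANS)
·← nil
·→ ledger lodge(k=plo, v=2077-07-10)
·← nil
·→ ledger evict(k=zoka)
·← -777
·→ recast translate(v=269, u_from=F, u_to=C)
·← 395/3
·→ recast translate(v=1334, u_from=m, u_to=km)
·← 667/500
·→ recast translate(v=-2991, u_from=oz, u_to=lb)
·← -2991/16
·→ ledger tallyup()
·← 4
·→ recast translate(v=ANS, u_from=MiB, u_to=MB)
·← 65536/15625
·→ countbox minus(x=-36)
·← 15921/511

Answer: {graflo=27, hoteg=-2475/511, juje=hotru, plo=2077-07-10}


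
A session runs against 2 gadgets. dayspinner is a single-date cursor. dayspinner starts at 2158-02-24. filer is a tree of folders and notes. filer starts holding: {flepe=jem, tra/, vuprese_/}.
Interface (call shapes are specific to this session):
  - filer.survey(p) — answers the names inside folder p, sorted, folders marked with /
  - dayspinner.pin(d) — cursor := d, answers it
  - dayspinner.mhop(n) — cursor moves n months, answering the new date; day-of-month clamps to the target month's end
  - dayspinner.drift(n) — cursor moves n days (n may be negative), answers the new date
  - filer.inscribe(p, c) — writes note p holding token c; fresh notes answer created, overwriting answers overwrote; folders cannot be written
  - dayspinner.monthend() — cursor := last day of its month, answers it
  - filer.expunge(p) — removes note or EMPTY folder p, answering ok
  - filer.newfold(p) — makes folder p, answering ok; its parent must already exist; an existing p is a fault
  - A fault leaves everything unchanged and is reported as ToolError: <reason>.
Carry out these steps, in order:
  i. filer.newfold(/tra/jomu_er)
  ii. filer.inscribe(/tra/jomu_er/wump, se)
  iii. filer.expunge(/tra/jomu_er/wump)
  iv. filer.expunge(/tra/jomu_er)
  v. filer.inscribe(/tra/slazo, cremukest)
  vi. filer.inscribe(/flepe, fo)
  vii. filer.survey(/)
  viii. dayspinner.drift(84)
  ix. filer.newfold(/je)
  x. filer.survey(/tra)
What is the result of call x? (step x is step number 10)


Answer: [slazo]

Derivation:
! newfold(p→/tra/jomu_er) -> ok
! inscribe(p→/tra/jomu_er/wump, c→se) -> created
! expunge(p→/tra/jomu_er/wump) -> ok
! expunge(p→/tra/jomu_er) -> ok
! inscribe(p→/tra/slazo, c→cremukest) -> created
! inscribe(p→/flepe, c→fo) -> overwrote
! survey(p→/) -> [flepe, tra/, vuprese_/]
! drift(n→84) -> 2158-05-19
! newfold(p→/je) -> ok
! survey(p→/tra) -> [slazo]


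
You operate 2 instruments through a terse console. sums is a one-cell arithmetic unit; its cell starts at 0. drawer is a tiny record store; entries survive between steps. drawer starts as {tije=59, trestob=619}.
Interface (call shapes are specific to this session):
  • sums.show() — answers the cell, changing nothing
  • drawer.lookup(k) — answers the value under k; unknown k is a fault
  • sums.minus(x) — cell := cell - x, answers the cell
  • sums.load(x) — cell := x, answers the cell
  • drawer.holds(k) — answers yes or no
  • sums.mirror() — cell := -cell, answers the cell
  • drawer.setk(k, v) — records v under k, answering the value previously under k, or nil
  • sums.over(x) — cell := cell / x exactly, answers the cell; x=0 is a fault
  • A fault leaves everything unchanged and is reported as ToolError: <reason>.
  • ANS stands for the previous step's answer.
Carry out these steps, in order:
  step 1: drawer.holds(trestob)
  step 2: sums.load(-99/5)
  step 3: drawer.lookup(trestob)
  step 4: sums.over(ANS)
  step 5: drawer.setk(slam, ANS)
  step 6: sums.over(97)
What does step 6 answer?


Answer: -99/300215

Derivation:
Do: drawer.holds[k→trestob]
See: yes
Do: sums.load[x→-99/5]
See: -99/5
Do: drawer.lookup[k→trestob]
See: 619
Do: sums.over[x→ANS]
See: -99/3095
Do: drawer.setk[k→slam; v→ANS]
See: nil
Do: sums.over[x→97]
See: -99/300215


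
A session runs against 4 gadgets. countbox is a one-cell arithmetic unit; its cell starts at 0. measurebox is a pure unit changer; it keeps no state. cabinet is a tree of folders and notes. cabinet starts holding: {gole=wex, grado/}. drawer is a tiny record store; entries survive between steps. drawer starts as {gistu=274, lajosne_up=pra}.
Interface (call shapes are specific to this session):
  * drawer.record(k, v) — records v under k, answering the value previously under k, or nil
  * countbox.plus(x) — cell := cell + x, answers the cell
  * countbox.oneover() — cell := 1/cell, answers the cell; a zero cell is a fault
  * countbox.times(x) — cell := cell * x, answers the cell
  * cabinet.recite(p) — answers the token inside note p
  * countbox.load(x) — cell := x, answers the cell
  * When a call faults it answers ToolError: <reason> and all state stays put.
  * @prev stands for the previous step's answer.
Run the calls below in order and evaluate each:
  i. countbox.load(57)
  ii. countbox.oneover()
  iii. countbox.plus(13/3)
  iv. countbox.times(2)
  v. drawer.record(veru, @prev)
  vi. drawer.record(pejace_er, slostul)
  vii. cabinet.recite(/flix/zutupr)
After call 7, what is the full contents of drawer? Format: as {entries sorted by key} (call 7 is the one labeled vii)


Act: countbox.load[x: 57]
Obs: 57
Act: countbox.oneover[]
Obs: 1/57
Act: countbox.plus[x: 13/3]
Obs: 248/57
Act: countbox.times[x: 2]
Obs: 496/57
Act: drawer.record[k: veru; v: @prev]
Obs: nil
Act: drawer.record[k: pejace_er; v: slostul]
Obs: nil
Act: cabinet.recite[p: /flix/zutupr]
Obs: ToolError: not found

Answer: {gistu=274, lajosne_up=pra, pejace_er=slostul, veru=496/57}


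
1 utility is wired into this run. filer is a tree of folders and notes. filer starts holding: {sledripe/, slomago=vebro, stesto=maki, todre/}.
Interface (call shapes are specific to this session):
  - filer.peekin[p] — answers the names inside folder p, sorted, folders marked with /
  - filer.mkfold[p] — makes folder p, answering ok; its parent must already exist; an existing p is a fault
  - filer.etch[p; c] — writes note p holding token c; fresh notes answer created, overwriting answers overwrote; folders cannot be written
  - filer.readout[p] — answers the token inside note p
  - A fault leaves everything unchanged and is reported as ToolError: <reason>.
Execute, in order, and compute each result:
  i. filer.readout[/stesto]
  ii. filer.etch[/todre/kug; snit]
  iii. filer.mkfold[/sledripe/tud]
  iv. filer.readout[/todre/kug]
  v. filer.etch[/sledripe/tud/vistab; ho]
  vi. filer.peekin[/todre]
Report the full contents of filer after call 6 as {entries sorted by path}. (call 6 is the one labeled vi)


Answer: {sledripe/, sledripe/tud/, sledripe/tud/vistab=ho, slomago=vebro, stesto=maki, todre/, todre/kug=snit}

Derivation:
Then filer.readout using p: /stesto, which returns maki.
Next I call filer.etch using p: /todre/kug, c: snit, — result: created.
I invoke filer.mkfold using p: /sledripe/tud, → ok.
Invoking filer.readout using p: /todre/kug, and observe snit.
I try filer.etch using p: /sledripe/tud/vistab, c: ho, which returns created.
Using filer.peekin using p: /todre, giving [kug].


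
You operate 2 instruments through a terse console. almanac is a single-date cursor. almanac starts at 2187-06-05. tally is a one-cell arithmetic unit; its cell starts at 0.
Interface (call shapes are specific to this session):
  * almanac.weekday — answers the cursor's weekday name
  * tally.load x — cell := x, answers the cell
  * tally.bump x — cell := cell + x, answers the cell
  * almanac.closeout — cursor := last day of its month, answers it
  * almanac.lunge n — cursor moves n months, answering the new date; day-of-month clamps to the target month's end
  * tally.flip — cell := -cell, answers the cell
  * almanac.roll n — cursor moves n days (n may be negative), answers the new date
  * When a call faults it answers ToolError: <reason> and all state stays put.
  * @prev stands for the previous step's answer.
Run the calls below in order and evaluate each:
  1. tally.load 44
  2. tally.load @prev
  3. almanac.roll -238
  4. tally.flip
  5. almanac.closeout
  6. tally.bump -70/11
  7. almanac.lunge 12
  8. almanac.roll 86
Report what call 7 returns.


I invoke load using x→44, yielding 44.
Next I call load using x→@prev, and get 44.
Calling roll using n→-238, yielding 2186-10-10.
Now I run flip(), — result: -44.
I run closeout(), — result: 2186-10-31.
I invoke bump using x→-70/11, and see -554/11.
I call lunge using n→12, and observe 2187-10-31.
Then roll using n→86, giving 2188-01-25.

Answer: 2187-10-31


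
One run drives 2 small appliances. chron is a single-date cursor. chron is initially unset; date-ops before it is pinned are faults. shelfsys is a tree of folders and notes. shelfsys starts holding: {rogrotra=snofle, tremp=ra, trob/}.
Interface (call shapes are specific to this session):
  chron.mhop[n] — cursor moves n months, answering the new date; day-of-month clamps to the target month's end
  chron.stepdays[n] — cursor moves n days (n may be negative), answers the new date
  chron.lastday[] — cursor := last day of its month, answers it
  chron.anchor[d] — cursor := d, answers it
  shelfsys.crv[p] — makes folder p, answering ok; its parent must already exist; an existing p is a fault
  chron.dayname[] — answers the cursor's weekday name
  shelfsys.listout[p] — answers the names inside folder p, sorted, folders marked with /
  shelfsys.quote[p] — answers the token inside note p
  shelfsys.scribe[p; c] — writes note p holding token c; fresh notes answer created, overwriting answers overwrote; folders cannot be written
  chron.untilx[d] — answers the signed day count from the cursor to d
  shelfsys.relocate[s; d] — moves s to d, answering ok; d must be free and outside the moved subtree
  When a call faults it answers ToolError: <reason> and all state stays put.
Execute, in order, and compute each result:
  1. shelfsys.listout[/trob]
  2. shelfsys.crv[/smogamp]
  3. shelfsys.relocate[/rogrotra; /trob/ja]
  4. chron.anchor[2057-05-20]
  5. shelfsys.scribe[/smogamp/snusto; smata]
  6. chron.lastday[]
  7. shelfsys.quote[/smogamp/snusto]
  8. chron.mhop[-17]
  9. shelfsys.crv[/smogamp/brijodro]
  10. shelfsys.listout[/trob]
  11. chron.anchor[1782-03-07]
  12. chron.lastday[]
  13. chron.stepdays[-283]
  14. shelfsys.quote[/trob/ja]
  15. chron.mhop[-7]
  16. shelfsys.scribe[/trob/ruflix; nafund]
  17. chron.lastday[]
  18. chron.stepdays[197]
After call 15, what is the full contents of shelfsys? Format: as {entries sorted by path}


Answer: {smogamp/, smogamp/brijodro/, smogamp/snusto=smata, tremp=ra, trob/, trob/ja=snofle}

Derivation:
Then shelfsys.listout on p=/trob, giving [].
I invoke shelfsys.crv on p=/smogamp, — result: ok.
I use shelfsys.relocate on s=/rogrotra, d=/trob/ja, yielding ok.
Calling chron.anchor on d=2057-05-20, giving 2057-05-20.
I run shelfsys.scribe on p=/smogamp/snusto, c=smata, and get created.
I call chron.lastday, giving 2057-05-31.
Then shelfsys.quote on p=/smogamp/snusto, which returns smata.
I call chron.mhop on n=-17, giving 2055-12-31.
I invoke shelfsys.crv on p=/smogamp/brijodro: ok.
Invoking shelfsys.listout on p=/trob, yielding [ja].
Using chron.anchor on d=1782-03-07: 1782-03-07.
I invoke chron.lastday(), → 1782-03-31.
Then chron.stepdays on n=-283, → 1781-06-21.
Calling shelfsys.quote on p=/trob/ja, and get snofle.
Now I run chron.mhop on n=-7, — result: 1780-11-21.
I call shelfsys.scribe on p=/trob/ruflix, c=nafund, — result: created.
Now I run chron.lastday, — result: 1780-11-30.
I try chron.stepdays on n=197: 1781-06-15.


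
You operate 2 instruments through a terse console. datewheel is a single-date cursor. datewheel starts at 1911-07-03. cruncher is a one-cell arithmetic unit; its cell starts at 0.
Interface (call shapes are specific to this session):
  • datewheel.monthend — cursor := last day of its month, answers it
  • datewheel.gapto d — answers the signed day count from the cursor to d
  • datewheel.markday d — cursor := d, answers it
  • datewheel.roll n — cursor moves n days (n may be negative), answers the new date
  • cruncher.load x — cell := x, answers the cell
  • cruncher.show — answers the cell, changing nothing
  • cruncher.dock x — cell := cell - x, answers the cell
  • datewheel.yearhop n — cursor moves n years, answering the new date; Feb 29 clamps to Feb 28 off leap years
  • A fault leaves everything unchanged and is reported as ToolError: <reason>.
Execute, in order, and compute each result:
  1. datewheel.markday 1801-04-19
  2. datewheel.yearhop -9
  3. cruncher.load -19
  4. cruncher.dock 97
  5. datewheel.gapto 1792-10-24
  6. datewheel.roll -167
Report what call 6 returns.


Answer: 1791-11-04

Derivation:
==> markday(1801-04-19)
<== 1801-04-19
==> yearhop(-9)
<== 1792-04-19
==> load(-19)
<== -19
==> dock(97)
<== -116
==> gapto(1792-10-24)
<== 188
==> roll(-167)
<== 1791-11-04


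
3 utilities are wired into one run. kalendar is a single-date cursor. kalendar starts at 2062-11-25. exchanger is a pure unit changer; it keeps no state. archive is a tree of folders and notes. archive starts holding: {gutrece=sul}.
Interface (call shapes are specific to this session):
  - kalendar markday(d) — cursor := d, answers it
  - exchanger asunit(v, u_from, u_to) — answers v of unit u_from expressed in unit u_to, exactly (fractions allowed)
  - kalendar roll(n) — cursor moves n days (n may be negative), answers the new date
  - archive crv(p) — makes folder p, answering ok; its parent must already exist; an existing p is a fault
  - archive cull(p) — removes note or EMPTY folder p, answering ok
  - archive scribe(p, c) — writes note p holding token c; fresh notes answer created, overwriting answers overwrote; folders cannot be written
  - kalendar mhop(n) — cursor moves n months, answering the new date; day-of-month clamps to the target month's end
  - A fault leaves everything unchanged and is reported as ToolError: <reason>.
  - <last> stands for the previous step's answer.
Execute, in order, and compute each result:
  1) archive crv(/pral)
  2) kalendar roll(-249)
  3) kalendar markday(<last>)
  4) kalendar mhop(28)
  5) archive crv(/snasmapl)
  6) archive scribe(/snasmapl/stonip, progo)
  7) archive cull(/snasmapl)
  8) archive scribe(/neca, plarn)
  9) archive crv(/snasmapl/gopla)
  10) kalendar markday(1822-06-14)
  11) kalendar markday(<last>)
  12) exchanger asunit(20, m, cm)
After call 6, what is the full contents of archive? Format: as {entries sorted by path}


Next I call archive crv on p=/pral, and get ok.
I use kalendar roll on n=-249, and see 2062-03-21.
I call kalendar markday on d=<last>, giving 2062-03-21.
Next I call kalendar mhop on n=28, and see 2064-07-21.
Now I run archive crv on p=/snasmapl: ok.
Next I call archive scribe on p=/snasmapl/stonip, c=progo, giving created.
I run archive cull on p=/snasmapl, — result: ToolError: not empty.
Calling archive scribe on p=/neca, c=plarn, giving created.
Using archive crv on p=/snasmapl/gopla, → ok.
I call kalendar markday on d=1822-06-14, yielding 1822-06-14.
I try kalendar markday on d=<last>, and observe 1822-06-14.
I try exchanger asunit on v=20, u_from=m, u_to=cm, which returns 2000.

Answer: {gutrece=sul, pral/, snasmapl/, snasmapl/stonip=progo}


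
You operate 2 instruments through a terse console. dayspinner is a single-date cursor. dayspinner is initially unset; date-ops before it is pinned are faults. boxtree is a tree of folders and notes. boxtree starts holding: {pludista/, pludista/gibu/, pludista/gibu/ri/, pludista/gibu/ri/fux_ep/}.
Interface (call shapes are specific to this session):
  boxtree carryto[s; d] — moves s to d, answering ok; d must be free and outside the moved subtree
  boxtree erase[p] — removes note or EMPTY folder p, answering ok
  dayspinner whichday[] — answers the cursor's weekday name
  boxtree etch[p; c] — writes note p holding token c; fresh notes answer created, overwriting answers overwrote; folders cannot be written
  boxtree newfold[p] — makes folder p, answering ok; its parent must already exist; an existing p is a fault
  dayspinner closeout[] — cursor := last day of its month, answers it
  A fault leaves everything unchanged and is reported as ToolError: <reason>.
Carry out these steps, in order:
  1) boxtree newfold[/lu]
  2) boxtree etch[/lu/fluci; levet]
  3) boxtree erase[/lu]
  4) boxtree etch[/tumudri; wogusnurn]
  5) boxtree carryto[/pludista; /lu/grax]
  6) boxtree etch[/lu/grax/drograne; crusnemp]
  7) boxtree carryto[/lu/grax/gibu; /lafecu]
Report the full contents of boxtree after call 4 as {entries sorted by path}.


Answer: {lu/, lu/fluci=levet, pludista/, pludista/gibu/, pludista/gibu/ri/, pludista/gibu/ri/fux_ep/, tumudri=wogusnurn}

Derivation:
-- boxtree newfold(p='/lu') => ok
-- boxtree etch(p='/lu/fluci', c='levet') => created
-- boxtree erase(p='/lu') => ToolError: not empty
-- boxtree etch(p='/tumudri', c='wogusnurn') => created
-- boxtree carryto(s='/pludista', d='/lu/grax') => ok
-- boxtree etch(p='/lu/grax/drograne', c='crusnemp') => created
-- boxtree carryto(s='/lu/grax/gibu', d='/lafecu') => ok


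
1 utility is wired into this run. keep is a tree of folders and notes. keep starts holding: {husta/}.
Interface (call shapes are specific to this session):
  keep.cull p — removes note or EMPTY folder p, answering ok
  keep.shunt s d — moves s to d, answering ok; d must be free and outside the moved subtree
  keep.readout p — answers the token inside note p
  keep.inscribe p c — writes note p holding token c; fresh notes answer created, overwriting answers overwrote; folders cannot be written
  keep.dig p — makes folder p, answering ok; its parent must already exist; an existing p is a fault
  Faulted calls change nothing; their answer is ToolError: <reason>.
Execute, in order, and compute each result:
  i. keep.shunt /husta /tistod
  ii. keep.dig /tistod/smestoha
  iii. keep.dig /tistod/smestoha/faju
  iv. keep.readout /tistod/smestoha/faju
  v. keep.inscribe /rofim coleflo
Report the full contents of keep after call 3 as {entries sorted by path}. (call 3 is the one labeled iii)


Answer: {tistod/, tistod/smestoha/, tistod/smestoha/faju/}

Derivation:
·→ keep.shunt(s=/husta, d=/tistod)
·← ok
·→ keep.dig(p=/tistod/smestoha)
·← ok
·→ keep.dig(p=/tistod/smestoha/faju)
·← ok
·→ keep.readout(p=/tistod/smestoha/faju)
·← ToolError: is a directory
·→ keep.inscribe(p=/rofim, c=coleflo)
·← created


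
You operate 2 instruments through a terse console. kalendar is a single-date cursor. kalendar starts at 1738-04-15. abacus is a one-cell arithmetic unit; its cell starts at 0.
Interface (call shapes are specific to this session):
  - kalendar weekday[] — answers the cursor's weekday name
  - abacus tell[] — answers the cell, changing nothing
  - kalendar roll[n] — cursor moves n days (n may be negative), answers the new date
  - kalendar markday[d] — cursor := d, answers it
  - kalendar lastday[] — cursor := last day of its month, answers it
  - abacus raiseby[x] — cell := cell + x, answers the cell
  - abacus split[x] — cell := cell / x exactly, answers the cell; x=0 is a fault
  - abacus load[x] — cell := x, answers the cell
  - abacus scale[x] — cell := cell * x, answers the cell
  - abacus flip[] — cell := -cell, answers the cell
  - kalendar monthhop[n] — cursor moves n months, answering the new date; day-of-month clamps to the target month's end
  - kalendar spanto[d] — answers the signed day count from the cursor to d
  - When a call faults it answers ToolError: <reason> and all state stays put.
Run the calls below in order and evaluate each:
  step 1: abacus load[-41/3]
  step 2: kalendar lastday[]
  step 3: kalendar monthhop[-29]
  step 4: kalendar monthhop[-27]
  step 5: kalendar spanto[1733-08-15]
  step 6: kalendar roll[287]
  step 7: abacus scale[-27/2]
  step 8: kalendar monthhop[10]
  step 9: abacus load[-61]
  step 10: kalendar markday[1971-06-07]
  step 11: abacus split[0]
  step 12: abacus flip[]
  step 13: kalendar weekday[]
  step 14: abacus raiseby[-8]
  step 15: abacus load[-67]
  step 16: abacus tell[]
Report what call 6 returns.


Answer: 1734-06-13

Derivation:
~$ abacus load x=-41/3
  -41/3
~$ kalendar lastday
  1738-04-30
~$ kalendar monthhop n=-29
  1735-11-30
~$ kalendar monthhop n=-27
  1733-08-30
~$ kalendar spanto d=1733-08-15
  -15
~$ kalendar roll n=287
  1734-06-13
~$ abacus scale x=-27/2
  369/2
~$ kalendar monthhop n=10
  1735-04-13
~$ abacus load x=-61
  -61
~$ kalendar markday d=1971-06-07
  1971-06-07
~$ abacus split x=0
  ToolError: division by zero
~$ abacus flip
  61
~$ kalendar weekday
  Monday
~$ abacus raiseby x=-8
  53
~$ abacus load x=-67
  -67
~$ abacus tell
  -67


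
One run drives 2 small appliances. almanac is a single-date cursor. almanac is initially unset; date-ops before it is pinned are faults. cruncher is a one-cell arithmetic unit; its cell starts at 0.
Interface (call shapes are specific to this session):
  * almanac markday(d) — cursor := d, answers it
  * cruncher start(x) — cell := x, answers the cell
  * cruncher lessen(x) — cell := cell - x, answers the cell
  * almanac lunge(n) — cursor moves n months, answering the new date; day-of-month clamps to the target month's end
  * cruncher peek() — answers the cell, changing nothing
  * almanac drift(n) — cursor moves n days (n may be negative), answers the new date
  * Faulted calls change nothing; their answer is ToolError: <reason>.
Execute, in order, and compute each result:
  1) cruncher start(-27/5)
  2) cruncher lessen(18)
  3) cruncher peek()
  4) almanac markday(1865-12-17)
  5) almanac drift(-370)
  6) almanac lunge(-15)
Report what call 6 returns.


Answer: 1863-09-12

Derivation:
Using cruncher start using x=-27/5, and see -27/5.
Then cruncher lessen using x=18: -117/5.
I try cruncher peek, → -117/5.
I invoke almanac markday using d=1865-12-17, and observe 1865-12-17.
I run almanac drift using n=-370, which returns 1864-12-12.
Calling almanac lunge using n=-15, and get 1863-09-12.


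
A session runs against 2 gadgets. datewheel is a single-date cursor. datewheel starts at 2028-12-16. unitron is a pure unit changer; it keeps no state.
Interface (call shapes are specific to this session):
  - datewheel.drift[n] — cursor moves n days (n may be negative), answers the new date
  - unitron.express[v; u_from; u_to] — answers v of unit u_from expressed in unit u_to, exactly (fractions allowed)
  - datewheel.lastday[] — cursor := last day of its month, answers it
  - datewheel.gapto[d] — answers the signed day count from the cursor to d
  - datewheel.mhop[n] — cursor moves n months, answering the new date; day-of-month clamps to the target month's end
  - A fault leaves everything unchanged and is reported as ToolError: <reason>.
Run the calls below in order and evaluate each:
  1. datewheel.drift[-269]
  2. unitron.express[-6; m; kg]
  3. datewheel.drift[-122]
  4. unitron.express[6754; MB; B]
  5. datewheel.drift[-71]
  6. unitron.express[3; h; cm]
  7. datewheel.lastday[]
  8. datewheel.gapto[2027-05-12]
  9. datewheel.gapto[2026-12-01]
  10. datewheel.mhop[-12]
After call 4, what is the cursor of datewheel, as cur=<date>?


$ datewheel.drift n=-269
[out] 2028-03-22
$ unitron.express v=-6 u_from=m u_to=kg
[out] ToolError: incompatible units
$ datewheel.drift n=-122
[out] 2027-11-21
$ unitron.express v=6754 u_from=MB u_to=B
[out] 6754000000
$ datewheel.drift n=-71
[out] 2027-09-11
$ unitron.express v=3 u_from=h u_to=cm
[out] ToolError: incompatible units
$ datewheel.lastday
[out] 2027-09-30
$ datewheel.gapto d=2027-05-12
[out] -141
$ datewheel.gapto d=2026-12-01
[out] -303
$ datewheel.mhop n=-12
[out] 2026-09-30

Answer: cur=2027-11-21


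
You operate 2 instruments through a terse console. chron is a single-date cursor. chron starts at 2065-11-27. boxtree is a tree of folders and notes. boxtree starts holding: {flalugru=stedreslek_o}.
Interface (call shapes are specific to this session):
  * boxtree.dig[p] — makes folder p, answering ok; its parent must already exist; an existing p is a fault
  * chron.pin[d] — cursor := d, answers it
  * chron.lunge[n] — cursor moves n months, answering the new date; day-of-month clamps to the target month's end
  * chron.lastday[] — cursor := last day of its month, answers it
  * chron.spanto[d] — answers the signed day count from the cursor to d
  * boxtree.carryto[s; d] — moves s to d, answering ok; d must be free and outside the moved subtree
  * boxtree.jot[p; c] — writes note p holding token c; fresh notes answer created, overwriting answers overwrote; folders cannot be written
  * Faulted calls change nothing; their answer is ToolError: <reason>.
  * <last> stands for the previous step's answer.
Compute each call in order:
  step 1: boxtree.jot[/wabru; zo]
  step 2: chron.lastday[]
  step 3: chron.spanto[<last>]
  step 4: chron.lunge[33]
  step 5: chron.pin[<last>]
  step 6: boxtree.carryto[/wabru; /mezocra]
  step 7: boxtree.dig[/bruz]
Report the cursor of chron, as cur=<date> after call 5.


Answer: cur=2068-08-30

Derivation:
~$ boxtree.jot p→/wabru c→zo
:: created
~$ chron.lastday
:: 2065-11-30
~$ chron.spanto d→<last>
:: 0
~$ chron.lunge n→33
:: 2068-08-30
~$ chron.pin d→<last>
:: 2068-08-30
~$ boxtree.carryto s→/wabru d→/mezocra
:: ok
~$ boxtree.dig p→/bruz
:: ok


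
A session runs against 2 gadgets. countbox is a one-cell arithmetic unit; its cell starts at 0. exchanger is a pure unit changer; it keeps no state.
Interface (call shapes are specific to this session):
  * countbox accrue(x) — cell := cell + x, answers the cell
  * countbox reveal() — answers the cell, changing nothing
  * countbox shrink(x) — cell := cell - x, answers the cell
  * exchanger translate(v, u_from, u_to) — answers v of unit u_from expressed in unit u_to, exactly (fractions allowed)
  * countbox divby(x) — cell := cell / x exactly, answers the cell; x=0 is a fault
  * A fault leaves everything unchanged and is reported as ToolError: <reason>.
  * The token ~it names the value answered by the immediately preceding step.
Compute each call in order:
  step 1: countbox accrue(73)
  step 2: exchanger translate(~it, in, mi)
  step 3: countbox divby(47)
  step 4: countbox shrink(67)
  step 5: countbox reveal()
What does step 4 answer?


Answer: -3076/47

Derivation:
% 1. countbox accrue(x: 73) == 73
% 2. exchanger translate(v: ~it, u_from: in, u_to: mi) == 73/63360
% 3. countbox divby(x: 47) == 73/47
% 4. countbox shrink(x: 67) == -3076/47
% 5. countbox reveal() == -3076/47


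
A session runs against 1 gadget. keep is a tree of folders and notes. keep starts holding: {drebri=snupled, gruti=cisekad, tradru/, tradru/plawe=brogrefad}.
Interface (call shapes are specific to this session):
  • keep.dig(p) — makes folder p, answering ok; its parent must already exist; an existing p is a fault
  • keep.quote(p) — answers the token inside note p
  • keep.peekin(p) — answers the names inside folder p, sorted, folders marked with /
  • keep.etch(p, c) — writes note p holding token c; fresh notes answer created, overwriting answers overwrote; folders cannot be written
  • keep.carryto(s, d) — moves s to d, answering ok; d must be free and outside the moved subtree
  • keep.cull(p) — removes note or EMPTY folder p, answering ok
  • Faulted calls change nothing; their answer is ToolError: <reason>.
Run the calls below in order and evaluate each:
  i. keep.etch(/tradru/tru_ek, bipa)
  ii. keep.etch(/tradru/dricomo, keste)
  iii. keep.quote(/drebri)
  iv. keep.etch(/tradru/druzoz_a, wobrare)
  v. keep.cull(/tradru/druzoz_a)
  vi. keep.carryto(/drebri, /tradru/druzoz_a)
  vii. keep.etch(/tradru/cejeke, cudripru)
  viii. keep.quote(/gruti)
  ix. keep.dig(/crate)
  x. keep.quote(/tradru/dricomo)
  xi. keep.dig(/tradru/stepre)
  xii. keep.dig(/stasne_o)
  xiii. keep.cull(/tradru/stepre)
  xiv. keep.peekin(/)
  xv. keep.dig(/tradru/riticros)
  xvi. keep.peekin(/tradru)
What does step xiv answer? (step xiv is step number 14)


% 1. etch(p=/tradru/tru_ek, c=bipa) == created
% 2. etch(p=/tradru/dricomo, c=keste) == created
% 3. quote(p=/drebri) == snupled
% 4. etch(p=/tradru/druzoz_a, c=wobrare) == created
% 5. cull(p=/tradru/druzoz_a) == ok
% 6. carryto(s=/drebri, d=/tradru/druzoz_a) == ok
% 7. etch(p=/tradru/cejeke, c=cudripru) == created
% 8. quote(p=/gruti) == cisekad
% 9. dig(p=/crate) == ok
% 10. quote(p=/tradru/dricomo) == keste
% 11. dig(p=/tradru/stepre) == ok
% 12. dig(p=/stasne_o) == ok
% 13. cull(p=/tradru/stepre) == ok
% 14. peekin(p=/) == [crate/, gruti, stasne_o/, tradru/]
% 15. dig(p=/tradru/riticros) == ok
% 16. peekin(p=/tradru) == [cejeke, dricomo, druzoz_a, plawe, riticros/, tru_ek]

Answer: [crate/, gruti, stasne_o/, tradru/]


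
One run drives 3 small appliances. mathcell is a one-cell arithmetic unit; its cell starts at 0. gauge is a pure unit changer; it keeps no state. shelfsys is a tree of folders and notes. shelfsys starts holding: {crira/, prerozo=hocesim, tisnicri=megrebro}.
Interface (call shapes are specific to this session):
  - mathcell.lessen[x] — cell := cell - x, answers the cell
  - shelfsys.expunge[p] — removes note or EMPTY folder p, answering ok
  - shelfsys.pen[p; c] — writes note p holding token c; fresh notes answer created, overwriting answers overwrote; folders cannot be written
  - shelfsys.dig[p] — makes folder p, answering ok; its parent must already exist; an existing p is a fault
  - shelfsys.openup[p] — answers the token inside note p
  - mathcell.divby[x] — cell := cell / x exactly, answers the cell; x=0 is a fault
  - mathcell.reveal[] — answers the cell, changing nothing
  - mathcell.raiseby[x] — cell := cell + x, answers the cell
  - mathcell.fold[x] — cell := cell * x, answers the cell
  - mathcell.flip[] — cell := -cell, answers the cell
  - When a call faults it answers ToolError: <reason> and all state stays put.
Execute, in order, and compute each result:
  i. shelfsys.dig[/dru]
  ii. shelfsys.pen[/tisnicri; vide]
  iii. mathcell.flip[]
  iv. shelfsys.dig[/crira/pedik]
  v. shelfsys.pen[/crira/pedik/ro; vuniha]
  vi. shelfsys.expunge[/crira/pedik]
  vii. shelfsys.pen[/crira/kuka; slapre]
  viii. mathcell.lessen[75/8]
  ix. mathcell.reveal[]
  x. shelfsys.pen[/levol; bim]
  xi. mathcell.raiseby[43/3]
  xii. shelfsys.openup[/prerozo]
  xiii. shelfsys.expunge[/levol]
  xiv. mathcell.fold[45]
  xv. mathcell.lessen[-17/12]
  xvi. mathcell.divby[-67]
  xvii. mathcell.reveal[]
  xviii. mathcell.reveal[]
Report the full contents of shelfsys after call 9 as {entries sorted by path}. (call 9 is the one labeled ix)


Answer: {crira/, crira/kuka=slapre, crira/pedik/, crira/pedik/ro=vuniha, dru/, prerozo=hocesim, tisnicri=vide}

Derivation:
CALL dig[p: /dru]
RET  ok
CALL pen[p: /tisnicri; c: vide]
RET  overwrote
CALL flip[]
RET  0
CALL dig[p: /crira/pedik]
RET  ok
CALL pen[p: /crira/pedik/ro; c: vuniha]
RET  created
CALL expunge[p: /crira/pedik]
RET  ToolError: not empty
CALL pen[p: /crira/kuka; c: slapre]
RET  created
CALL lessen[x: 75/8]
RET  -75/8
CALL reveal[]
RET  -75/8
CALL pen[p: /levol; c: bim]
RET  created
CALL raiseby[x: 43/3]
RET  119/24
CALL openup[p: /prerozo]
RET  hocesim
CALL expunge[p: /levol]
RET  ok
CALL fold[x: 45]
RET  1785/8
CALL lessen[x: -17/12]
RET  5389/24
CALL divby[x: -67]
RET  -5389/1608
CALL reveal[]
RET  -5389/1608
CALL reveal[]
RET  -5389/1608


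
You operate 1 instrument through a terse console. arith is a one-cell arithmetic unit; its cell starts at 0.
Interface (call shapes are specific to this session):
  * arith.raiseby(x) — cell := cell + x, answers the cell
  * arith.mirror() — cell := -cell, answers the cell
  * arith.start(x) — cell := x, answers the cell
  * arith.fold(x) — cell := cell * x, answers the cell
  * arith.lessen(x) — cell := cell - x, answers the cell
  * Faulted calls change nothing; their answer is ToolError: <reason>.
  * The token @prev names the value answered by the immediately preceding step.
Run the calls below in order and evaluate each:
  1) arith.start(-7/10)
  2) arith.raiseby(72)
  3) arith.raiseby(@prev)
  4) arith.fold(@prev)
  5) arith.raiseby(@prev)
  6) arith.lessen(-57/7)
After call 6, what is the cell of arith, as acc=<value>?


Answer: acc=7118591/175

Derivation:
% 1. arith.start(x='-7/10') => -7/10
% 2. arith.raiseby(x='72') => 713/10
% 3. arith.raiseby(x='@prev') => 713/5
% 4. arith.fold(x='@prev') => 508369/25
% 5. arith.raiseby(x='@prev') => 1016738/25
% 6. arith.lessen(x='-57/7') => 7118591/175


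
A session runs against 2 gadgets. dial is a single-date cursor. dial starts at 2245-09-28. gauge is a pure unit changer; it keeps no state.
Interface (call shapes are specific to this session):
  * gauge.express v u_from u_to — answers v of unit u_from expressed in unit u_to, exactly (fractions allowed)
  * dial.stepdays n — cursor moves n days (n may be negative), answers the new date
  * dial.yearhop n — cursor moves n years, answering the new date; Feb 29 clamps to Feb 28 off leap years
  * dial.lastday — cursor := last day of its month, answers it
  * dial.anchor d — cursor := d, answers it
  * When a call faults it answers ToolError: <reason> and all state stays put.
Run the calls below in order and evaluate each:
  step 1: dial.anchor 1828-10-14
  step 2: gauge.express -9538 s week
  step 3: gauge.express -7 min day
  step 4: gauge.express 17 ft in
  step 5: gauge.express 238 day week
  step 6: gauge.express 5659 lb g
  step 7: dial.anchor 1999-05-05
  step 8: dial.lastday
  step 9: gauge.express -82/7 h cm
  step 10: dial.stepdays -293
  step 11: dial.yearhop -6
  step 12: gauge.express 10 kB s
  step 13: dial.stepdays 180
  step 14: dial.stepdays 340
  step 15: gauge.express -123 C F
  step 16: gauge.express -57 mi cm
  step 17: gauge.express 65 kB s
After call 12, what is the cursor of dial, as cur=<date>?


Answer: cur=1992-08-11

Derivation:
Do: dial.anchor[d: 1828-10-14]
See: 1828-10-14
Do: gauge.express[v: -9538; u_from: s; u_to: week]
See: -4769/302400
Do: gauge.express[v: -7; u_from: min; u_to: day]
See: -7/1440
Do: gauge.express[v: 17; u_from: ft; u_to: in]
See: 204
Do: gauge.express[v: 238; u_from: day; u_to: week]
See: 34
Do: gauge.express[v: 5659; u_from: lb; u_to: g]
See: 256687922183/100000
Do: dial.anchor[d: 1999-05-05]
See: 1999-05-05
Do: dial.lastday[]
See: 1999-05-31
Do: gauge.express[v: -82/7; u_from: h; u_to: cm]
See: ToolError: incompatible units
Do: dial.stepdays[n: -293]
See: 1998-08-11
Do: dial.yearhop[n: -6]
See: 1992-08-11
Do: gauge.express[v: 10; u_from: kB; u_to: s]
See: ToolError: incompatible units
Do: dial.stepdays[n: 180]
See: 1993-02-07
Do: dial.stepdays[n: 340]
See: 1994-01-13
Do: gauge.express[v: -123; u_from: C; u_to: F]
See: -947/5
Do: gauge.express[v: -57; u_from: mi; u_to: cm]
See: -45866304/5
Do: gauge.express[v: 65; u_from: kB; u_to: s]
See: ToolError: incompatible units
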